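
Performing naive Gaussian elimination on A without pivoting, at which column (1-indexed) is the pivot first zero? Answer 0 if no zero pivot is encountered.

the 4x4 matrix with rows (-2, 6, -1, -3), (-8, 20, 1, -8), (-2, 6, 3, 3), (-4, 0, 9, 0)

Naive forward elimination:
R2 <- R2 - (4)*R1:  [  0  -4   5   4 ]
R3 <- R3 - (1)*R1:  [ 0  0  4  6 ]
R4 <- R4 - (2)*R1:  [   0  -12   11    6 ]
R4 <- R4 - (3)*R2:  [  0   0  -4  -6 ]
R4 <- R4 - (-1)*R3:  [ 0  0  0  0 ]
Matrix at this point:
[ -2   6  -1  -3 ]
[  0  -4   5   4 ]
[  0   0   4   6 ]
[  0   0   0   0 ]
Pivot entry (4,4) in the last row is zero and there are no rows below to swap with -> zero pivot in column 4 (A is singular).

first zero-pivot column = 4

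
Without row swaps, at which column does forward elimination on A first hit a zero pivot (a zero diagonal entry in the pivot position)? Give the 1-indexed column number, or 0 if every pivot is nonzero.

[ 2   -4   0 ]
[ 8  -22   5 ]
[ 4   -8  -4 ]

first zero-pivot column = 0

Naive forward elimination:
R2 <- R2 - (4)*R1:  [  0  -6   5 ]
R3 <- R3 - (2)*R1:  [  0   0  -4 ]
All pivots nonzero; naive elimination completes without hitting a zero pivot.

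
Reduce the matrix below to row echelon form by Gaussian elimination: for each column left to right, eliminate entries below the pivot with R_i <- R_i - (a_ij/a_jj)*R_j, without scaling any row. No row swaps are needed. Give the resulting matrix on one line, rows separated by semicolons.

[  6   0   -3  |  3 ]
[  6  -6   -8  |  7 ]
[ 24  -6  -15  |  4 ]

REF = [6 0 -3 3; 0 -6 -5 4; 0 0 2 -12]

Forward elimination:
R2 <- R2 - (1)*R1:  [  0  -6  -5   4 ]
R3 <- R3 - (4)*R1:  [  0  -6  -3  -8 ]
R3 <- R3 - (1)*R2:  [   0    0    2  -12 ]
Row echelon form:
[ 6   0  -3  |    3 ]
[ 0  -6  -5  |    4 ]
[ 0   0   2  |  -12 ]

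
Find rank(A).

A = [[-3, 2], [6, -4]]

Row reduction:
R2 <- R2 - (-2)*R1:  [ 0  0 ]
Row echelon form:
[ -3  2 ]
[  0  0 ]
Nonzero rows / pivot columns: 1

rank(A) = 1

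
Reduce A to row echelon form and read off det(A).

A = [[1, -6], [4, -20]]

Forward elimination:
R2 <- R2 - (4)*R1:  [ 0  4 ]
Upper-triangular form:
[ 1  -6 ]
[ 0   4 ]
det(A) = (-1)^0 * (1) * (4) = 4  (0 row swaps -> sign +1)

det(A) = 4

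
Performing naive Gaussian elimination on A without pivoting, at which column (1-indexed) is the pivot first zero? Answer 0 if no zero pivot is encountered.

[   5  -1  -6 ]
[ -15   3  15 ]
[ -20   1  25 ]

Naive forward elimination:
R2 <- R2 - (-3)*R1:  [  0   0  -3 ]
R3 <- R3 - (-4)*R1:  [  0  -3   1 ]
Matrix at this point:
[ 5  -1  -6 ]
[ 0   0  -3 ]
[ 0  -3   1 ]
Pivot entry (2,2) is zero but row 3 has -3 in column 2 -> naive elimination stops; a row interchange (e.g. R2 <-> R3) would be required here.

first zero-pivot column = 2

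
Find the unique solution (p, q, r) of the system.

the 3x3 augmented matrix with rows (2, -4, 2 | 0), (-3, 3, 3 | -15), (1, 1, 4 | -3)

(4, 1, -2)

Forward elimination on [A|b]:
R2 <- R2 - (-3/2)*R1:  [   0   -3    6  -15 ]
R3 <- R3 - (1/2)*R1:  [  0   3   3  -3 ]
R3 <- R3 - (-1)*R2:  [   0    0    9  -18 ]
Row echelon form:
[ 2  -4  2  |    0 ]
[ 0  -3  6  |  -15 ]
[ 0   0  9  |  -18 ]
Back-substitution:
r = (-18) / 9 = -2
q = (-15 - (6)*(-2)) / -3 = 1
p = (0 - (-4)*(1) - (2)*(-2)) / 2 = 4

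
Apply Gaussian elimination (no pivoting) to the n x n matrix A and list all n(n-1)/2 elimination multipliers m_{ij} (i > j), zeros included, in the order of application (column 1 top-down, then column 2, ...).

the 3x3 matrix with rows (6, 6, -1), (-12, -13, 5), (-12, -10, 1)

multipliers: -2, -2, -2

Forward elimination:
R2 <- R2 - (-2)*R1:  [  0  -1   3 ]
R3 <- R3 - (-2)*R1:  [  0   2  -1 ]
R3 <- R3 - (-2)*R2:  [ 0  0  5 ]
Multipliers (in order of application): m_{21} = -2, m_{31} = -2, m_{32} = -2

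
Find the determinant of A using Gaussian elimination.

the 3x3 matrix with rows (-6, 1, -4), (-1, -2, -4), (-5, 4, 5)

det(A) = 45

Forward elimination:
R2 <- R2 - (1/6)*R1:  [     0  -13/6  -10/3 ]
R3 <- R3 - (5/6)*R1:  [    0  19/6  25/3 ]
R3 <- R3 - (-19/13)*R2:  [     0      0  45/13 ]
Upper-triangular form:
[ -6      1     -4 ]
[  0  -13/6  -10/3 ]
[  0      0  45/13 ]
det(A) = (-1)^0 * (-6) * (-13/6) * (45/13) = 45  (0 row swaps -> sign +1)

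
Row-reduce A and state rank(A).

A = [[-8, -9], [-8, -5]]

rank(A) = 2

Row reduction:
R2 <- R2 - (1)*R1:  [ 0  4 ]
Row echelon form:
[ -8  -9 ]
[  0   4 ]
Nonzero rows / pivot columns: 2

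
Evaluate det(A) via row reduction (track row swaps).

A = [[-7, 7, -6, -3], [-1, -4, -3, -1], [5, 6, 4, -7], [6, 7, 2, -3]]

det(A) = -1937

Forward elimination:
R2 <- R2 - (1/7)*R1:  [     0     -5  -15/7   -4/7 ]
R3 <- R3 - (-5/7)*R1:  [     0     11   -2/7  -64/7 ]
R4 <- R4 - (-6/7)*R1:  [     0     13  -22/7  -39/7 ]
R3 <- R3 - (-11/5)*R2:  [     0      0     -5  -52/5 ]
R4 <- R4 - (-13/5)*R2:  [       0        0    -61/7  -247/35 ]
R4 <- R4 - (61/35)*R3:  [        0         0         0  1937/175 ]
Upper-triangular form:
[ -7   7     -6        -3 ]
[  0  -5  -15/7      -4/7 ]
[  0   0     -5     -52/5 ]
[  0   0      0  1937/175 ]
det(A) = (-1)^0 * (-7) * (-5) * (-5) * (1937/175) = -1937  (0 row swaps -> sign +1)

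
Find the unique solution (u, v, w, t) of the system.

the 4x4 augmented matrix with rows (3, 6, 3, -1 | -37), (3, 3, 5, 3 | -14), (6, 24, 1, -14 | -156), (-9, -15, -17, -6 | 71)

(-4, -5, 2, 1)

Forward elimination on [A|b]:
R2 <- R2 - (1)*R1:  [  0  -3   2   4  23 ]
R3 <- R3 - (2)*R1:  [   0   12   -5  -12  -82 ]
R4 <- R4 - (-3)*R1:  [   0    3   -8   -9  -40 ]
R3 <- R3 - (-4)*R2:  [  0   0   3   4  10 ]
R4 <- R4 - (-1)*R2:  [   0    0   -6   -5  -17 ]
R4 <- R4 - (-2)*R3:  [ 0  0  0  3  3 ]
Row echelon form:
[ 3   6  3  -1  |  -37 ]
[ 0  -3  2   4  |   23 ]
[ 0   0  3   4  |   10 ]
[ 0   0  0   3  |    3 ]
Back-substitution:
t = (3) / 3 = 1
w = (10 - (4)*(1)) / 3 = 2
v = (23 - (2)*(2) - (4)*(1)) / -3 = -5
u = (-37 - (6)*(-5) - (3)*(2) - (-1)*(1)) / 3 = -4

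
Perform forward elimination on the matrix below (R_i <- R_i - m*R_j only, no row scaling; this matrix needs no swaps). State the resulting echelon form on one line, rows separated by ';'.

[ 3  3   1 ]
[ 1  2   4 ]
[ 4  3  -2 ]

REF = [3 3 1; 0 1 11/3; 0 0 1/3]

Forward elimination:
R2 <- R2 - (1/3)*R1:  [    0     1  11/3 ]
R3 <- R3 - (4/3)*R1:  [     0     -1  -10/3 ]
R3 <- R3 - (-1)*R2:  [   0    0  1/3 ]
Row echelon form:
[ 3  3     1 ]
[ 0  1  11/3 ]
[ 0  0   1/3 ]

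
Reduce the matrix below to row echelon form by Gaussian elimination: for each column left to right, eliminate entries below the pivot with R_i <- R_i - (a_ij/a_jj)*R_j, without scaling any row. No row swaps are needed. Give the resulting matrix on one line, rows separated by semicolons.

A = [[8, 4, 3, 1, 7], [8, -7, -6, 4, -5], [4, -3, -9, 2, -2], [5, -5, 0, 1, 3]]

Forward elimination:
R2 <- R2 - (1)*R1:  [   0  -11   -9    3  -12 ]
R3 <- R3 - (1/2)*R1:  [     0     -5  -21/2    3/2  -11/2 ]
R4 <- R4 - (5/8)*R1:  [     0  -15/2  -15/8    3/8  -11/8 ]
R3 <- R3 - (5/11)*R2:  [       0        0  -141/22     3/22    -1/22 ]
R4 <- R4 - (15/22)*R2:  [       0        0   375/88  -147/88   599/88 ]
R4 <- R4 - (-125/188)*R3:  [        0         0         0  -297/188    637/94 ]
Row echelon form:
[ 8    4        3         1       7 ]
[ 0  -11       -9         3     -12 ]
[ 0    0  -141/22      3/22   -1/22 ]
[ 0    0        0  -297/188  637/94 ]

REF = [8 4 3 1 7; 0 -11 -9 3 -12; 0 0 -141/22 3/22 -1/22; 0 0 0 -297/188 637/94]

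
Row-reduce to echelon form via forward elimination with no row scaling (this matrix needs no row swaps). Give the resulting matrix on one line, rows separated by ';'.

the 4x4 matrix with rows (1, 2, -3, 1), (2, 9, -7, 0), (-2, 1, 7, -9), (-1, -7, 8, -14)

Forward elimination:
R2 <- R2 - (2)*R1:  [  0   5  -1  -2 ]
R3 <- R3 - (-2)*R1:  [  0   5   1  -7 ]
R4 <- R4 - (-1)*R1:  [   0   -5    5  -13 ]
R3 <- R3 - (1)*R2:  [  0   0   2  -5 ]
R4 <- R4 - (-1)*R2:  [   0    0    4  -15 ]
R4 <- R4 - (2)*R3:  [  0   0   0  -5 ]
Row echelon form:
[ 1  2  -3   1 ]
[ 0  5  -1  -2 ]
[ 0  0   2  -5 ]
[ 0  0   0  -5 ]

REF = [1 2 -3 1; 0 5 -1 -2; 0 0 2 -5; 0 0 0 -5]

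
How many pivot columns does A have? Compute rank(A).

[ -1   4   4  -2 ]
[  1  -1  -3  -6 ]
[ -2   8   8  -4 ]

Row reduction:
R2 <- R2 - (-1)*R1:  [  0   3   1  -8 ]
R3 <- R3 - (2)*R1:  [ 0  0  0  0 ]
Row echelon form:
[ -1  4  4  -2 ]
[  0  3  1  -8 ]
[  0  0  0   0 ]
Nonzero rows / pivot columns: 2

rank(A) = 2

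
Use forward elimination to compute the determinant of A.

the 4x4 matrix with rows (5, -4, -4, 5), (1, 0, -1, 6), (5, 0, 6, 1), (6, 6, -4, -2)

Forward elimination:
R2 <- R2 - (1/5)*R1:  [    0   4/5  -1/5     5 ]
R3 <- R3 - (1)*R1:  [  0   4  10  -4 ]
R4 <- R4 - (6/5)*R1:  [    0  54/5   4/5    -8 ]
R3 <- R3 - (5)*R2:  [   0    0   11  -29 ]
R4 <- R4 - (27/2)*R2:  [      0       0     7/2  -151/2 ]
R4 <- R4 - (7/22)*R3:  [       0        0        0  -729/11 ]
Upper-triangular form:
[ 5   -4    -4        5 ]
[ 0  4/5  -1/5        5 ]
[ 0    0    11      -29 ]
[ 0    0     0  -729/11 ]
det(A) = (-1)^0 * (5) * (4/5) * (11) * (-729/11) = -2916  (0 row swaps -> sign +1)

det(A) = -2916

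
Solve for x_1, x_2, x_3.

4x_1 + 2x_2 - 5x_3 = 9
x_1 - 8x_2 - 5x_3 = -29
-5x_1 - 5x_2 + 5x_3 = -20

Forward elimination on [A|b]:
R2 <- R2 - (1/4)*R1:  [      0   -17/2   -15/4  -125/4 ]
R3 <- R3 - (-5/4)*R1:  [     0   -5/2   -5/4  -35/4 ]
R3 <- R3 - (5/17)*R2:  [     0      0  -5/34  15/34 ]
Row echelon form:
[ 4      2     -5  |       9 ]
[ 0  -17/2  -15/4  |  -125/4 ]
[ 0      0  -5/34  |   15/34 ]
Back-substitution:
x_3 = (15/34) / (-5/34) = -3
x_2 = (-125/4 - (-15/4)*(-3)) / (-17/2) = 5
x_1 = (9 - (2)*(5) - (-5)*(-3)) / 4 = -4

(-4, 5, -3)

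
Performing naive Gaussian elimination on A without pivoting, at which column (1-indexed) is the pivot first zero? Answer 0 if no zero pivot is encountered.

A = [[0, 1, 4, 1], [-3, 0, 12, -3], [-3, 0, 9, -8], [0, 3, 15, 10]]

Naive forward elimination:
Pivot entry (1,1) is zero but row 2 has -3 in column 1 -> naive elimination stops; a row interchange (e.g. R1 <-> R2) would be required here.

first zero-pivot column = 1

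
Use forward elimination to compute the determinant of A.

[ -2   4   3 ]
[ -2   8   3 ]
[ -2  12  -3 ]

det(A) = 48

Forward elimination:
R2 <- R2 - (1)*R1:  [ 0  4  0 ]
R3 <- R3 - (1)*R1:  [  0   8  -6 ]
R3 <- R3 - (2)*R2:  [  0   0  -6 ]
Upper-triangular form:
[ -2  4   3 ]
[  0  4   0 ]
[  0  0  -6 ]
det(A) = (-1)^0 * (-2) * (4) * (-6) = 48  (0 row swaps -> sign +1)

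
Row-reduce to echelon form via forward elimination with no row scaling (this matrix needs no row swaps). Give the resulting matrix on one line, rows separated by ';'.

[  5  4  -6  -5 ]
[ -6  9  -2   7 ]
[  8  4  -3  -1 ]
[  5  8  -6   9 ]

REF = [5 4 -6 -5; 0 69/5 -46/5 1; 0 0 5 165/23; 0 0 0 682/69]

Forward elimination:
R2 <- R2 - (-6/5)*R1:  [     0   69/5  -46/5      1 ]
R3 <- R3 - (8/5)*R1:  [     0  -12/5   33/5      7 ]
R4 <- R4 - (1)*R1:  [  0   4   0  14 ]
R3 <- R3 - (-4/23)*R2:  [      0       0       5  165/23 ]
R4 <- R4 - (20/69)*R2:  [      0       0     8/3  946/69 ]
R4 <- R4 - (8/15)*R3:  [      0       0       0  682/69 ]
Row echelon form:
[ 5     4     -6      -5 ]
[ 0  69/5  -46/5       1 ]
[ 0     0      5  165/23 ]
[ 0     0      0  682/69 ]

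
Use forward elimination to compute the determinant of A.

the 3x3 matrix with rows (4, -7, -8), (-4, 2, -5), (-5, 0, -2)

Forward elimination:
R2 <- R2 - (-1)*R1:  [   0   -5  -13 ]
R3 <- R3 - (-5/4)*R1:  [     0  -35/4    -12 ]
R3 <- R3 - (7/4)*R2:  [    0     0  43/4 ]
Upper-triangular form:
[ 4  -7    -8 ]
[ 0  -5   -13 ]
[ 0   0  43/4 ]
det(A) = (-1)^0 * (4) * (-5) * (43/4) = -215  (0 row swaps -> sign +1)

det(A) = -215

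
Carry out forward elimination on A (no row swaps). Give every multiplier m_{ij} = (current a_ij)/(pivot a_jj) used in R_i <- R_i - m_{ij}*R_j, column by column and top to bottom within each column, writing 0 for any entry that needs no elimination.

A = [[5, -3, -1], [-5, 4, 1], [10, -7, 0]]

Forward elimination:
R2 <- R2 - (-1)*R1:  [ 0  1  0 ]
R3 <- R3 - (2)*R1:  [  0  -1   2 ]
R3 <- R3 - (-1)*R2:  [ 0  0  2 ]
Multipliers (in order of application): m_{21} = -1, m_{31} = 2, m_{32} = -1

multipliers: -1, 2, -1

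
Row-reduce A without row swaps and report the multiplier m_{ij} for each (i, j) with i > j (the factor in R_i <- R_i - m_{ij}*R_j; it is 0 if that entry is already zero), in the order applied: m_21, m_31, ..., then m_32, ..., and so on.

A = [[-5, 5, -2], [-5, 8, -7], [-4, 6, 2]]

multipliers: 1, 4/5, 2/3

Forward elimination:
R2 <- R2 - (1)*R1:  [  0   3  -5 ]
R3 <- R3 - (4/5)*R1:  [    0     2  18/5 ]
R3 <- R3 - (2/3)*R2:  [      0       0  104/15 ]
Multipliers (in order of application): m_{21} = 1, m_{31} = 4/5, m_{32} = 2/3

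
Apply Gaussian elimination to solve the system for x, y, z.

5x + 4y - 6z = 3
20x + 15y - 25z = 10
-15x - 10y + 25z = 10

(5, -1, 3)

Forward elimination on [A|b]:
R2 <- R2 - (4)*R1:  [  0  -1  -1  -2 ]
R3 <- R3 - (-3)*R1:  [  0   2   7  19 ]
R3 <- R3 - (-2)*R2:  [  0   0   5  15 ]
Row echelon form:
[ 5   4  -6  |   3 ]
[ 0  -1  -1  |  -2 ]
[ 0   0   5  |  15 ]
Back-substitution:
z = (15) / 5 = 3
y = (-2 - (-1)*(3)) / -1 = -1
x = (3 - (4)*(-1) - (-6)*(3)) / 5 = 5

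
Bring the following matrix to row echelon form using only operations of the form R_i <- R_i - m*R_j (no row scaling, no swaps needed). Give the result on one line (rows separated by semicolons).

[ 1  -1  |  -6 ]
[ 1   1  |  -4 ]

REF = [1 -1 -6; 0 2 2]

Forward elimination:
R2 <- R2 - (1)*R1:  [ 0  2  2 ]
Row echelon form:
[ 1  -1  |  -6 ]
[ 0   2  |   2 ]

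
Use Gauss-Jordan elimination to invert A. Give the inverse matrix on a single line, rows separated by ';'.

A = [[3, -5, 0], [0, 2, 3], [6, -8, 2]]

inverse = [-14/3 -5/3 5/2; -3 -1 3/2; 2 1 -1]

Gauss-Jordan on [A | I]:
R1 <- (1/3)*R1:  [    1  -5/3     0  |   1/3     0     0 ]
R3 <- R3 - (6)*R1:  [  0   2   2  |  -2   0   1 ]
R2 <- (1/2)*R2:  [   0    1  3/2  |    0  1/2    0 ]
R1 <- R1 - (-5/3)*R2:  [   1    0  5/2  |  1/3  5/6    0 ]
R3 <- R3 - (2)*R2:  [  0   0  -1  |  -2  -1   1 ]
R3 <- (1/-1)*R3:  [  0   0   1  |   2   1  -1 ]
R1 <- R1 - (5/2)*R3:  [     1      0      0  |  -14/3   -5/3    5/2 ]
R2 <- R2 - (3/2)*R3:  [   0    1    0  |   -3   -1  3/2 ]
Right block of [I | A^{-1}] is the inverse:
[ -14/3  -5/3  5/2 ]
[    -3    -1  3/2 ]
[     2     1   -1 ]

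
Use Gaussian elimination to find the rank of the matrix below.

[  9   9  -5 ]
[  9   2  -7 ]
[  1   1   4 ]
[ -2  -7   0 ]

rank(A) = 3

Row reduction:
R2 <- R2 - (1)*R1:  [  0  -7  -2 ]
R3 <- R3 - (1/9)*R1:  [    0     0  41/9 ]
R4 <- R4 - (-2/9)*R1:  [     0     -5  -10/9 ]
R4 <- R4 - (5/7)*R2:  [     0      0  20/63 ]
R4 <- R4 - (20/287)*R3:  [ 0  0  0 ]
Row echelon form:
[ 9   9    -5 ]
[ 0  -7    -2 ]
[ 0   0  41/9 ]
[ 0   0     0 ]
Nonzero rows / pivot columns: 3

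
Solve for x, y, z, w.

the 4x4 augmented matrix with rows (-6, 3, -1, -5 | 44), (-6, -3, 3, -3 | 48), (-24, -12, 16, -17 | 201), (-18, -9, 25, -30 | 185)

(-5, -5, -4, -5)

Forward elimination on [A|b]:
R2 <- R2 - (1)*R1:  [  0  -6   4   2   4 ]
R3 <- R3 - (4)*R1:  [   0  -24   20    3   25 ]
R4 <- R4 - (3)*R1:  [   0  -18   28  -15   53 ]
R3 <- R3 - (4)*R2:  [  0   0   4  -5   9 ]
R4 <- R4 - (3)*R2:  [   0    0   16  -21   41 ]
R4 <- R4 - (4)*R3:  [  0   0   0  -1   5 ]
Row echelon form:
[ -6   3  -1  -5  |  44 ]
[  0  -6   4   2  |   4 ]
[  0   0   4  -5  |   9 ]
[  0   0   0  -1  |   5 ]
Back-substitution:
w = (5) / -1 = -5
z = (9 - (-5)*(-5)) / 4 = -4
y = (4 - (4)*(-4) - (2)*(-5)) / -6 = -5
x = (44 - (3)*(-5) - (-1)*(-4) - (-5)*(-5)) / -6 = -5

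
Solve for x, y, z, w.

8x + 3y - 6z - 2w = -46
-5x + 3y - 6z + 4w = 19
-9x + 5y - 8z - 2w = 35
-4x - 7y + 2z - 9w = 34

Forward elimination on [A|b]:
R2 <- R2 - (-5/8)*R1:  [     0   39/8  -39/4   11/4  -39/4 ]
R3 <- R3 - (-9/8)*R1:  [     0   67/8  -59/4  -17/4  -67/4 ]
R4 <- R4 - (-1/2)*R1:  [     0  -11/2     -1    -10     11 ]
R3 <- R3 - (67/39)*R2:  [       0        0        2  -350/39        0 ]
R4 <- R4 - (-44/39)*R2:  [       0        0      -12  -269/39        0 ]
R4 <- R4 - (-6)*R3:  [        0         0         0  -2369/39         0 ]
Row echelon form:
[ 8     3     -6        -2  |    -46 ]
[ 0  39/8  -39/4      11/4  |  -39/4 ]
[ 0     0      2   -350/39  |      0 ]
[ 0     0      0  -2369/39  |      0 ]
Back-substitution:
w = (0) / (-2369/39) = 0
z = (0 - (-350/39)*(0)) / 2 = 0
y = (-39/4 - (-39/4)*(0) - (11/4)*(0)) / (39/8) = -2
x = (-46 - (3)*(-2) - (-6)*(0) - (-2)*(0)) / 8 = -5

(-5, -2, 0, 0)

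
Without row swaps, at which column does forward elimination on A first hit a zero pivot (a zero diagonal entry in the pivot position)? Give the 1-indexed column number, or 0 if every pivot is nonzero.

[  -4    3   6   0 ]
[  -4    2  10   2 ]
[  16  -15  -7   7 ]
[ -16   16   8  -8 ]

first zero-pivot column = 4

Naive forward elimination:
R2 <- R2 - (1)*R1:  [  0  -1   4   2 ]
R3 <- R3 - (-4)*R1:  [  0  -3  17   7 ]
R4 <- R4 - (4)*R1:  [   0    4  -16   -8 ]
R3 <- R3 - (3)*R2:  [ 0  0  5  1 ]
R4 <- R4 - (-4)*R2:  [ 0  0  0  0 ]
Matrix at this point:
[ -4   3  6  0 ]
[  0  -1  4  2 ]
[  0   0  5  1 ]
[  0   0  0  0 ]
Pivot entry (4,4) in the last row is zero and there are no rows below to swap with -> zero pivot in column 4 (A is singular).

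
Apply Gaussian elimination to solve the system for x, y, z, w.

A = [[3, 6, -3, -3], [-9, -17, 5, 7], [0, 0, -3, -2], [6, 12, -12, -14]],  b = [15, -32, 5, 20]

Forward elimination on [A|b]:
R2 <- R2 - (-3)*R1:  [  0   1  -4  -2  13 ]
R4 <- R4 - (2)*R1:  [   0    0   -6   -8  -10 ]
R4 <- R4 - (2)*R3:  [   0    0    0   -4  -20 ]
Row echelon form:
[ 3  6  -3  -3  |   15 ]
[ 0  1  -4  -2  |   13 ]
[ 0  0  -3  -2  |    5 ]
[ 0  0   0  -4  |  -20 ]
Back-substitution:
w = (-20) / -4 = 5
z = (5 - (-2)*(5)) / -3 = -5
y = (13 - (-4)*(-5) - (-2)*(5)) / 1 = 3
x = (15 - (6)*(3) - (-3)*(-5) - (-3)*(5)) / 3 = -1

(-1, 3, -5, 5)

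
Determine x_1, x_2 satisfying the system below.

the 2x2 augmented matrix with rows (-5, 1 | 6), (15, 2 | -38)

Forward elimination on [A|b]:
R2 <- R2 - (-3)*R1:  [   0    5  -20 ]
Row echelon form:
[ -5  1  |    6 ]
[  0  5  |  -20 ]
Back-substitution:
x_2 = (-20) / 5 = -4
x_1 = (6 - (1)*(-4)) / -5 = -2

(-2, -4)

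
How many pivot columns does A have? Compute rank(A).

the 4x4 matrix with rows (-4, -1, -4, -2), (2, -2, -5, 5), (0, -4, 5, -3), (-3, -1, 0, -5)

rank(A) = 4

Row reduction:
R2 <- R2 - (-1/2)*R1:  [    0  -5/2    -7     4 ]
R4 <- R4 - (3/4)*R1:  [    0  -1/4     3  -7/2 ]
R3 <- R3 - (8/5)*R2:  [     0      0   81/5  -47/5 ]
R4 <- R4 - (1/10)*R2:  [      0       0   37/10  -39/10 ]
R4 <- R4 - (37/162)*R3:  [       0        0        0  -142/81 ]
Row echelon form:
[ -4    -1    -4       -2 ]
[  0  -5/2    -7        4 ]
[  0     0  81/5    -47/5 ]
[  0     0     0  -142/81 ]
Nonzero rows / pivot columns: 4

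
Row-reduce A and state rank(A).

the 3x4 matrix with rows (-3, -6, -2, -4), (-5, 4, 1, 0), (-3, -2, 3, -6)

rank(A) = 3

Row reduction:
R2 <- R2 - (5/3)*R1:  [    0    14  13/3  20/3 ]
R3 <- R3 - (1)*R1:  [  0   4   5  -2 ]
R3 <- R3 - (2/7)*R2:  [      0       0   79/21  -82/21 ]
Row echelon form:
[ -3  -6     -2      -4 ]
[  0  14   13/3    20/3 ]
[  0   0  79/21  -82/21 ]
Nonzero rows / pivot columns: 3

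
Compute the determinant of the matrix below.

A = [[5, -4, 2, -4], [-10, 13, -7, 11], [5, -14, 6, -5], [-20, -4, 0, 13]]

det(A) = 50

Forward elimination:
R2 <- R2 - (-2)*R1:  [  0   5  -3   3 ]
R3 <- R3 - (1)*R1:  [   0  -10    4   -1 ]
R4 <- R4 - (-4)*R1:  [   0  -20    8   -3 ]
R3 <- R3 - (-2)*R2:  [  0   0  -2   5 ]
R4 <- R4 - (-4)*R2:  [  0   0  -4   9 ]
R4 <- R4 - (2)*R3:  [  0   0   0  -1 ]
Upper-triangular form:
[ 5  -4   2  -4 ]
[ 0   5  -3   3 ]
[ 0   0  -2   5 ]
[ 0   0   0  -1 ]
det(A) = (-1)^0 * (5) * (5) * (-2) * (-1) = 50  (0 row swaps -> sign +1)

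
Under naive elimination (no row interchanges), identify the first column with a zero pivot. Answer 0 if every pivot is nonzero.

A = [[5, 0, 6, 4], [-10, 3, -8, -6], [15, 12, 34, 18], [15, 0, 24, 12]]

first zero-pivot column = 3

Naive forward elimination:
R2 <- R2 - (-2)*R1:  [ 0  3  4  2 ]
R3 <- R3 - (3)*R1:  [  0  12  16   6 ]
R4 <- R4 - (3)*R1:  [ 0  0  6  0 ]
R3 <- R3 - (4)*R2:  [  0   0   0  -2 ]
Matrix at this point:
[ 5  0  6   4 ]
[ 0  3  4   2 ]
[ 0  0  0  -2 ]
[ 0  0  6   0 ]
Pivot entry (3,3) is zero but row 4 has 6 in column 3 -> naive elimination stops; a row interchange (e.g. R3 <-> R4) would be required here.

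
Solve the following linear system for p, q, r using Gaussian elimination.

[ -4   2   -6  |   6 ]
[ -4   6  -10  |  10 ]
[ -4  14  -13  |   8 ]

(1, -1, -2)

Forward elimination on [A|b]:
R2 <- R2 - (1)*R1:  [  0   4  -4   4 ]
R3 <- R3 - (1)*R1:  [  0  12  -7   2 ]
R3 <- R3 - (3)*R2:  [   0    0    5  -10 ]
Row echelon form:
[ -4  2  -6  |    6 ]
[  0  4  -4  |    4 ]
[  0  0   5  |  -10 ]
Back-substitution:
r = (-10) / 5 = -2
q = (4 - (-4)*(-2)) / 4 = -1
p = (6 - (2)*(-1) - (-6)*(-2)) / -4 = 1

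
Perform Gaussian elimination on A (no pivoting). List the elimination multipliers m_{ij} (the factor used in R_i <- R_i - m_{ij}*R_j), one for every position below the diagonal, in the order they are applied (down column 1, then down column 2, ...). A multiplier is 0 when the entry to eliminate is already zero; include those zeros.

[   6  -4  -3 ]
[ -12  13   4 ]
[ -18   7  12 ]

multipliers: -2, -3, -1

Forward elimination:
R2 <- R2 - (-2)*R1:  [  0   5  -2 ]
R3 <- R3 - (-3)*R1:  [  0  -5   3 ]
R3 <- R3 - (-1)*R2:  [ 0  0  1 ]
Multipliers (in order of application): m_{21} = -2, m_{31} = -3, m_{32} = -1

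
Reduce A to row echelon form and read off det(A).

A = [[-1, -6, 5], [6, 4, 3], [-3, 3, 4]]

Forward elimination:
R2 <- R2 - (-6)*R1:  [   0  -32   33 ]
R3 <- R3 - (3)*R1:  [   0   21  -11 ]
R3 <- R3 - (-21/32)*R2:  [      0       0  341/32 ]
Upper-triangular form:
[ -1   -6       5 ]
[  0  -32      33 ]
[  0    0  341/32 ]
det(A) = (-1)^0 * (-1) * (-32) * (341/32) = 341  (0 row swaps -> sign +1)

det(A) = 341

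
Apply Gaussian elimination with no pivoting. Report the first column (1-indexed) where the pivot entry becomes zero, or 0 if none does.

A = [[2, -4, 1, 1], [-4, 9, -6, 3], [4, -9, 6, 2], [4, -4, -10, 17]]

Naive forward elimination:
R2 <- R2 - (-2)*R1:  [  0   1  -4   5 ]
R3 <- R3 - (2)*R1:  [  0  -1   4   0 ]
R4 <- R4 - (2)*R1:  [   0    4  -12   15 ]
R3 <- R3 - (-1)*R2:  [ 0  0  0  5 ]
R4 <- R4 - (4)*R2:  [  0   0   4  -5 ]
Matrix at this point:
[ 2  -4   1   1 ]
[ 0   1  -4   5 ]
[ 0   0   0   5 ]
[ 0   0   4  -5 ]
Pivot entry (3,3) is zero but row 4 has 4 in column 3 -> naive elimination stops; a row interchange (e.g. R3 <-> R4) would be required here.

first zero-pivot column = 3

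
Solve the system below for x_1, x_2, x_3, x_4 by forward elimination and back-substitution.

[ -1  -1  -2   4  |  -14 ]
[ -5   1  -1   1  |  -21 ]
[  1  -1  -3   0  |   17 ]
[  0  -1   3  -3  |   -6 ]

(5, 3, -5, -4)

Forward elimination on [A|b]:
R2 <- R2 - (5)*R1:  [   0    6    9  -19   49 ]
R3 <- R3 - (-1)*R1:  [  0  -2  -5   4   3 ]
R3 <- R3 - (-1/3)*R2:  [    0     0    -2  -7/3  58/3 ]
R4 <- R4 - (-1/6)*R2:  [     0      0    9/2  -37/6   13/6 ]
R4 <- R4 - (-9/4)*R3:  [       0        0        0  -137/12    137/3 ]
Row echelon form:
[ -1  -1  -2        4  |    -14 ]
[  0   6   9      -19  |     49 ]
[  0   0  -2     -7/3  |   58/3 ]
[  0   0   0  -137/12  |  137/3 ]
Back-substitution:
x_4 = (137/3) / (-137/12) = -4
x_3 = (58/3 - (-7/3)*(-4)) / -2 = -5
x_2 = (49 - (9)*(-5) - (-19)*(-4)) / 6 = 3
x_1 = (-14 - (-1)*(3) - (-2)*(-5) - (4)*(-4)) / -1 = 5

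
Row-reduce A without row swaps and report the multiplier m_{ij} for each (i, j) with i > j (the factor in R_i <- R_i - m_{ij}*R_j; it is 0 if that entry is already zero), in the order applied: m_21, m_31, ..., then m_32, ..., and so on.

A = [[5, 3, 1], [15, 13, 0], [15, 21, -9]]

multipliers: 3, 3, 3

Forward elimination:
R2 <- R2 - (3)*R1:  [  0   4  -3 ]
R3 <- R3 - (3)*R1:  [   0   12  -12 ]
R3 <- R3 - (3)*R2:  [  0   0  -3 ]
Multipliers (in order of application): m_{21} = 3, m_{31} = 3, m_{32} = 3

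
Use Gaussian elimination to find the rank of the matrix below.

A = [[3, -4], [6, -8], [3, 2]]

Row reduction:
R2 <- R2 - (2)*R1:  [ 0  0 ]
R3 <- R3 - (1)*R1:  [ 0  6 ]
R2 <-> R3   (pivot in column 2 was zero)
[ 3  -4 ]
[ 0   6 ]
[ 0   0 ]
Row echelon form:
[ 3  -4 ]
[ 0   6 ]
[ 0   0 ]
Nonzero rows / pivot columns: 2

rank(A) = 2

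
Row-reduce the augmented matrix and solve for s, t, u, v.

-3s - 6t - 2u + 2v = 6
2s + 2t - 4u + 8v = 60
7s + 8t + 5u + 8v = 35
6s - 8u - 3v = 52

Forward elimination on [A|b]:
R2 <- R2 - (-2/3)*R1:  [     0     -2  -16/3   28/3     64 ]
R3 <- R3 - (-7/3)*R1:  [    0    -6   1/3  38/3    49 ]
R4 <- R4 - (-2)*R1:  [   0  -12  -12    1   64 ]
R3 <- R3 - (3)*R2:  [     0      0   49/3  -46/3   -143 ]
R4 <- R4 - (6)*R2:  [    0     0    20   -55  -320 ]
R4 <- R4 - (60/49)*R3:  [        0         0         0  -1775/49  -7100/49 ]
Row echelon form:
[ -3  -6     -2         2  |         6 ]
[  0  -2  -16/3      28/3  |        64 ]
[  0   0   49/3     -46/3  |      -143 ]
[  0   0      0  -1775/49  |  -7100/49 ]
Back-substitution:
v = (-7100/49) / (-1775/49) = 4
u = (-143 - (-46/3)*(4)) / (49/3) = -5
t = (64 - (-16/3)*(-5) - (28/3)*(4)) / -2 = 0
s = (6 - (-6)*(0) - (-2)*(-5) - (2)*(4)) / -3 = 4

(4, 0, -5, 4)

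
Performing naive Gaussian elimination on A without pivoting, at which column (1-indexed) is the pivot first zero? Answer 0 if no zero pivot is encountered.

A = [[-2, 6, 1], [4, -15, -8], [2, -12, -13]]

first zero-pivot column = 3

Naive forward elimination:
R2 <- R2 - (-2)*R1:  [  0  -3  -6 ]
R3 <- R3 - (-1)*R1:  [   0   -6  -12 ]
R3 <- R3 - (2)*R2:  [ 0  0  0 ]
Matrix at this point:
[ -2   6   1 ]
[  0  -3  -6 ]
[  0   0   0 ]
Pivot entry (3,3) in the last row is zero and there are no rows below to swap with -> zero pivot in column 3 (A is singular).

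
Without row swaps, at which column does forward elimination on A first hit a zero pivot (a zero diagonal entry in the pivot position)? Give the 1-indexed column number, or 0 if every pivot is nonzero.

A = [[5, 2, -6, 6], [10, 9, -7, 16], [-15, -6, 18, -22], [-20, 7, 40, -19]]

first zero-pivot column = 3

Naive forward elimination:
R2 <- R2 - (2)*R1:  [ 0  5  5  4 ]
R3 <- R3 - (-3)*R1:  [  0   0   0  -4 ]
R4 <- R4 - (-4)*R1:  [  0  15  16   5 ]
R4 <- R4 - (3)*R2:  [  0   0   1  -7 ]
Matrix at this point:
[ 5  2  -6   6 ]
[ 0  5   5   4 ]
[ 0  0   0  -4 ]
[ 0  0   1  -7 ]
Pivot entry (3,3) is zero but row 4 has 1 in column 3 -> naive elimination stops; a row interchange (e.g. R3 <-> R4) would be required here.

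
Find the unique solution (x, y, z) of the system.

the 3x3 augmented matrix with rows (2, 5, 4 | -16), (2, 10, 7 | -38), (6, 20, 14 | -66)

(5, -2, -4)

Forward elimination on [A|b]:
R2 <- R2 - (1)*R1:  [   0    5    3  -22 ]
R3 <- R3 - (3)*R1:  [   0    5    2  -18 ]
R3 <- R3 - (1)*R2:  [  0   0  -1   4 ]
Row echelon form:
[ 2  5   4  |  -16 ]
[ 0  5   3  |  -22 ]
[ 0  0  -1  |    4 ]
Back-substitution:
z = (4) / -1 = -4
y = (-22 - (3)*(-4)) / 5 = -2
x = (-16 - (5)*(-2) - (4)*(-4)) / 2 = 5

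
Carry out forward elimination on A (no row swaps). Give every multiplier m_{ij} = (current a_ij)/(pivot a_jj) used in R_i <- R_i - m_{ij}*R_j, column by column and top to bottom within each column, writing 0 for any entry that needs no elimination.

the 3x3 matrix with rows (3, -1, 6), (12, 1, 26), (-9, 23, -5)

Forward elimination:
R2 <- R2 - (4)*R1:  [ 0  5  2 ]
R3 <- R3 - (-3)*R1:  [  0  20  13 ]
R3 <- R3 - (4)*R2:  [ 0  0  5 ]
Multipliers (in order of application): m_{21} = 4, m_{31} = -3, m_{32} = 4

multipliers: 4, -3, 4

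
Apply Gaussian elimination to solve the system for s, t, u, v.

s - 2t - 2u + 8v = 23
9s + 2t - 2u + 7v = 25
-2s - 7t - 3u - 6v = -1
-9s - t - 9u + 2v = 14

(1, -1, -2, 2)

Forward elimination on [A|b]:
R2 <- R2 - (9)*R1:  [    0    20    16   -65  -182 ]
R3 <- R3 - (-2)*R1:  [   0  -11   -7   10   45 ]
R4 <- R4 - (-9)*R1:  [   0  -19  -27   74  221 ]
R3 <- R3 - (-11/20)*R2:  [       0        0      9/5   -103/4  -551/10 ]
R4 <- R4 - (-19/20)*R2:  [      0       0   -59/5    49/4  481/10 ]
R4 <- R4 - (-59/9)*R3:  [       0        0        0  -1409/9  -2818/9 ]
Row echelon form:
[ 1  -2   -2        8  |       23 ]
[ 0  20   16      -65  |     -182 ]
[ 0   0  9/5   -103/4  |  -551/10 ]
[ 0   0    0  -1409/9  |  -2818/9 ]
Back-substitution:
v = (-2818/9) / (-1409/9) = 2
u = (-551/10 - (-103/4)*(2)) / (9/5) = -2
t = (-182 - (16)*(-2) - (-65)*(2)) / 20 = -1
s = (23 - (-2)*(-1) - (-2)*(-2) - (8)*(2)) / 1 = 1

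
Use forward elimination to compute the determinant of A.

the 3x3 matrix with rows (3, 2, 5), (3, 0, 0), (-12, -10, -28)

det(A) = 18

Forward elimination:
R2 <- R2 - (1)*R1:  [  0  -2  -5 ]
R3 <- R3 - (-4)*R1:  [  0  -2  -8 ]
R3 <- R3 - (1)*R2:  [  0   0  -3 ]
Upper-triangular form:
[ 3   2   5 ]
[ 0  -2  -5 ]
[ 0   0  -3 ]
det(A) = (-1)^0 * (3) * (-2) * (-3) = 18  (0 row swaps -> sign +1)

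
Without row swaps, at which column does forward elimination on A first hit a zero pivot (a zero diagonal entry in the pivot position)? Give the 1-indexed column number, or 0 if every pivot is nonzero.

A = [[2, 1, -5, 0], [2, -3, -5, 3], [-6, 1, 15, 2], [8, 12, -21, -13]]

first zero-pivot column = 3

Naive forward elimination:
R2 <- R2 - (1)*R1:  [  0  -4   0   3 ]
R3 <- R3 - (-3)*R1:  [ 0  4  0  2 ]
R4 <- R4 - (4)*R1:  [   0    8   -1  -13 ]
R3 <- R3 - (-1)*R2:  [ 0  0  0  5 ]
R4 <- R4 - (-2)*R2:  [  0   0  -1  -7 ]
Matrix at this point:
[ 2   1  -5   0 ]
[ 0  -4   0   3 ]
[ 0   0   0   5 ]
[ 0   0  -1  -7 ]
Pivot entry (3,3) is zero but row 4 has -1 in column 3 -> naive elimination stops; a row interchange (e.g. R3 <-> R4) would be required here.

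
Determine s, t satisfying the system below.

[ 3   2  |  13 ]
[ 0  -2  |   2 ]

Forward elimination on [A|b]:
Row echelon form:
[ 3   2  |  13 ]
[ 0  -2  |   2 ]
Back-substitution:
t = (2) / -2 = -1
s = (13 - (2)*(-1)) / 3 = 5

(5, -1)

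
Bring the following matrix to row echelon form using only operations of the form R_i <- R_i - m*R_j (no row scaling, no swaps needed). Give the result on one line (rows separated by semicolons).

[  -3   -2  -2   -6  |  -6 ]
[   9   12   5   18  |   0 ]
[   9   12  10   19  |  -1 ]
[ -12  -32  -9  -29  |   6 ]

Forward elimination:
R2 <- R2 - (-3)*R1:  [   0    6   -1    0  -18 ]
R3 <- R3 - (-3)*R1:  [   0    6    4    1  -19 ]
R4 <- R4 - (4)*R1:  [   0  -24   -1   -5   30 ]
R3 <- R3 - (1)*R2:  [  0   0   5   1  -1 ]
R4 <- R4 - (-4)*R2:  [   0    0   -5   -5  -42 ]
R4 <- R4 - (-1)*R3:  [   0    0    0   -4  -43 ]
Row echelon form:
[ -3  -2  -2  -6  |   -6 ]
[  0   6  -1   0  |  -18 ]
[  0   0   5   1  |   -1 ]
[  0   0   0  -4  |  -43 ]

REF = [-3 -2 -2 -6 -6; 0 6 -1 0 -18; 0 0 5 1 -1; 0 0 0 -4 -43]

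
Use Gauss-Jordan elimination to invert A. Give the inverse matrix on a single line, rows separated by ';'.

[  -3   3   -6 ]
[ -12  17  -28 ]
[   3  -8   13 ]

inverse = [1/15 -1/5 -2/5; -8/5 7/15 4/15; -1 1/3 1/3]

Gauss-Jordan on [A | I]:
R1 <- (1/-3)*R1:  [    1    -1     2  |  -1/3     0     0 ]
R2 <- R2 - (-12)*R1:  [  0   5  -4  |  -4   1   0 ]
R3 <- R3 - (3)*R1:  [  0  -5   7  |   1   0   1 ]
R2 <- (1/5)*R2:  [    0     1  -4/5  |  -4/5   1/5     0 ]
R1 <- R1 - (-1)*R2:  [      1       0     6/5  |  -17/15     1/5       0 ]
R3 <- R3 - (-5)*R2:  [  0   0   3  |  -3   1   1 ]
R3 <- (1/3)*R3:  [   0    0    1  |   -1  1/3  1/3 ]
R1 <- R1 - (6/5)*R3:  [    1     0     0  |  1/15  -1/5  -2/5 ]
R2 <- R2 - (-4/5)*R3:  [    0     1     0  |  -8/5  7/15  4/15 ]
Right block of [I | A^{-1}] is the inverse:
[ 1/15  -1/5  -2/5 ]
[ -8/5  7/15  4/15 ]
[   -1   1/3   1/3 ]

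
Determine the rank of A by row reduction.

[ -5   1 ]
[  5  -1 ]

Row reduction:
R2 <- R2 - (-1)*R1:  [ 0  0 ]
Row echelon form:
[ -5  1 ]
[  0  0 ]
Nonzero rows / pivot columns: 1

rank(A) = 1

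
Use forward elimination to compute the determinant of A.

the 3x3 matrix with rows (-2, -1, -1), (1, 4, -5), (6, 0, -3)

Forward elimination:
R2 <- R2 - (-1/2)*R1:  [     0    7/2  -11/2 ]
R3 <- R3 - (-3)*R1:  [  0  -3  -6 ]
R3 <- R3 - (-6/7)*R2:  [     0      0  -75/7 ]
Upper-triangular form:
[ -2   -1     -1 ]
[  0  7/2  -11/2 ]
[  0    0  -75/7 ]
det(A) = (-1)^0 * (-2) * (7/2) * (-75/7) = 75  (0 row swaps -> sign +1)

det(A) = 75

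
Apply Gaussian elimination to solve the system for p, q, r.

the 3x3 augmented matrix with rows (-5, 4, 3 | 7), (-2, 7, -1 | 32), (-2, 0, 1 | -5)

(2, 5, -1)

Forward elimination on [A|b]:
R2 <- R2 - (2/5)*R1:  [     0   27/5  -11/5  146/5 ]
R3 <- R3 - (2/5)*R1:  [     0   -8/5   -1/5  -39/5 ]
R3 <- R3 - (-8/27)*R2:  [      0       0  -23/27   23/27 ]
Row echelon form:
[ -5     4       3  |      7 ]
[  0  27/5   -11/5  |  146/5 ]
[  0     0  -23/27  |  23/27 ]
Back-substitution:
r = (23/27) / (-23/27) = -1
q = (146/5 - (-11/5)*(-1)) / (27/5) = 5
p = (7 - (4)*(5) - (3)*(-1)) / -5 = 2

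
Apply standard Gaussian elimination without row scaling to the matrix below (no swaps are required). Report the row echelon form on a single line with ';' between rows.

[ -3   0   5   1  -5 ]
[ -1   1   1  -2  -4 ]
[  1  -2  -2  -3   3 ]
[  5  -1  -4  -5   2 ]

REF = [-3 0 5 1 -5; 0 1 -2/3 -7/3 -7/3; 0 0 -5/3 -22/3 -10/3; 0 0 0 -109/5 -16]

Forward elimination:
R2 <- R2 - (1/3)*R1:  [    0     1  -2/3  -7/3  -7/3 ]
R3 <- R3 - (-1/3)*R1:  [    0    -2  -1/3  -8/3   4/3 ]
R4 <- R4 - (-5/3)*R1:  [     0     -1   13/3  -10/3  -19/3 ]
R3 <- R3 - (-2)*R2:  [     0      0   -5/3  -22/3  -10/3 ]
R4 <- R4 - (-1)*R2:  [     0      0   11/3  -17/3  -26/3 ]
R4 <- R4 - (-11/5)*R3:  [      0       0       0  -109/5     -16 ]
Row echelon form:
[ -3  0     5       1     -5 ]
[  0  1  -2/3    -7/3   -7/3 ]
[  0  0  -5/3   -22/3  -10/3 ]
[  0  0     0  -109/5    -16 ]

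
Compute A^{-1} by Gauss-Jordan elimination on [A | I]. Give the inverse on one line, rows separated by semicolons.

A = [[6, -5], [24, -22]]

inverse = [11/6 -5/12; 2 -1/2]

Gauss-Jordan on [A | I]:
R1 <- (1/6)*R1:  [    1  -5/6  |   1/6     0 ]
R2 <- R2 - (24)*R1:  [  0  -2  |  -4   1 ]
R2 <- (1/-2)*R2:  [    0     1  |     2  -1/2 ]
R1 <- R1 - (-5/6)*R2:  [     1      0  |   11/6  -5/12 ]
Right block of [I | A^{-1}] is the inverse:
[ 11/6  -5/12 ]
[    2   -1/2 ]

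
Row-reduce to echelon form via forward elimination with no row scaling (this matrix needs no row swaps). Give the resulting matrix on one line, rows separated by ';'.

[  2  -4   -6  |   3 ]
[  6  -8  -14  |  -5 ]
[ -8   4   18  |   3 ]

Forward elimination:
R2 <- R2 - (3)*R1:  [   0    4    4  -14 ]
R3 <- R3 - (-4)*R1:  [   0  -12   -6   15 ]
R3 <- R3 - (-3)*R2:  [   0    0    6  -27 ]
Row echelon form:
[ 2  -4  -6  |    3 ]
[ 0   4   4  |  -14 ]
[ 0   0   6  |  -27 ]

REF = [2 -4 -6 3; 0 4 4 -14; 0 0 6 -27]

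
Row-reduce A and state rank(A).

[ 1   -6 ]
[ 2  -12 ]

Row reduction:
R2 <- R2 - (2)*R1:  [ 0  0 ]
Row echelon form:
[ 1  -6 ]
[ 0   0 ]
Nonzero rows / pivot columns: 1

rank(A) = 1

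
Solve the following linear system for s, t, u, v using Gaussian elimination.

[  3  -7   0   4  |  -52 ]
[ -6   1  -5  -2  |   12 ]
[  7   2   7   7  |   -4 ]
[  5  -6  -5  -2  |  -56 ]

Forward elimination on [A|b]:
R2 <- R2 - (-2)*R1:  [   0  -13   -5    6  -92 ]
R3 <- R3 - (7/3)*R1:  [     0   55/3      7   -7/3  352/3 ]
R4 <- R4 - (5/3)*R1:  [     0   17/3     -5  -26/3   92/3 ]
R3 <- R3 - (-55/39)*R2:  [       0        0    -2/39   239/39  -484/39 ]
R4 <- R4 - (-17/39)*R2:  [       0        0  -280/39  -236/39  -368/39 ]
R4 <- R4 - (140)*R3:  [    0     0     0  -864  1728 ]
Row echelon form:
[ 3   -7      0       4  |      -52 ]
[ 0  -13     -5       6  |      -92 ]
[ 0    0  -2/39  239/39  |  -484/39 ]
[ 0    0      0    -864  |     1728 ]
Back-substitution:
v = (1728) / -864 = -2
u = (-484/39 - (239/39)*(-2)) / (-2/39) = 3
t = (-92 - (-5)*(3) - (6)*(-2)) / -13 = 5
s = (-52 - (-7)*(5) - (4)*(-2)) / 3 = -3

(-3, 5, 3, -2)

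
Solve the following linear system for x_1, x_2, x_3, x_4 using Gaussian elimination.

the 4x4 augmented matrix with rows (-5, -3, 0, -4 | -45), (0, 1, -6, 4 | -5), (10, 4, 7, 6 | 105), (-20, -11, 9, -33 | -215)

Forward elimination on [A|b]:
R3 <- R3 - (-2)*R1:  [  0  -2   7  -2  15 ]
R4 <- R4 - (4)*R1:  [   0    1    9  -17  -35 ]
R3 <- R3 - (-2)*R2:  [  0   0  -5   6   5 ]
R4 <- R4 - (1)*R2:  [   0    0   15  -21  -30 ]
R4 <- R4 - (-3)*R3:  [   0    0    0   -3  -15 ]
Row echelon form:
[ -5  -3   0  -4  |  -45 ]
[  0   1  -6   4  |   -5 ]
[  0   0  -5   6  |    5 ]
[  0   0   0  -3  |  -15 ]
Back-substitution:
x_4 = (-15) / -3 = 5
x_3 = (5 - (6)*(5)) / -5 = 5
x_2 = (-5 - (-6)*(5) - (4)*(5)) / 1 = 5
x_1 = (-45 - (-3)*(5) - (-4)*(5)) / -5 = 2

(2, 5, 5, 5)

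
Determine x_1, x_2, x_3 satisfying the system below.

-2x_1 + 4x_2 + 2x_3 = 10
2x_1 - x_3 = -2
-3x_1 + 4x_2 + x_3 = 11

(-1, 2, 0)

Forward elimination on [A|b]:
R2 <- R2 - (-1)*R1:  [ 0  4  1  8 ]
R3 <- R3 - (3/2)*R1:  [  0  -2  -2  -4 ]
R3 <- R3 - (-1/2)*R2:  [    0     0  -3/2     0 ]
Row echelon form:
[ -2  4     2  |  10 ]
[  0  4     1  |   8 ]
[  0  0  -3/2  |   0 ]
Back-substitution:
x_3 = (0) / (-3/2) = 0
x_2 = (8 - (1)*(0)) / 4 = 2
x_1 = (10 - (4)*(2) - (2)*(0)) / -2 = -1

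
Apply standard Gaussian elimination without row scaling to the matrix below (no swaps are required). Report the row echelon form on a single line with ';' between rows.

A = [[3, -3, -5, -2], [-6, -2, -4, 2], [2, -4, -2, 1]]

Forward elimination:
R2 <- R2 - (-2)*R1:  [   0   -8  -14   -2 ]
R3 <- R3 - (2/3)*R1:  [   0   -2  4/3  7/3 ]
R3 <- R3 - (1/4)*R2:  [    0     0  29/6  17/6 ]
Row echelon form:
[ 3  -3    -5    -2 ]
[ 0  -8   -14    -2 ]
[ 0   0  29/6  17/6 ]

REF = [3 -3 -5 -2; 0 -8 -14 -2; 0 0 29/6 17/6]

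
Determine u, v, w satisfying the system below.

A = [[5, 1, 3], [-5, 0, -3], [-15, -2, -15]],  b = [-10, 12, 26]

(-3, 2, 1)

Forward elimination on [A|b]:
R2 <- R2 - (-1)*R1:  [ 0  1  0  2 ]
R3 <- R3 - (-3)*R1:  [  0   1  -6  -4 ]
R3 <- R3 - (1)*R2:  [  0   0  -6  -6 ]
Row echelon form:
[ 5  1   3  |  -10 ]
[ 0  1   0  |    2 ]
[ 0  0  -6  |   -6 ]
Back-substitution:
w = (-6) / -6 = 1
v = (2) / 1 = 2
u = (-10 - (1)*(2) - (3)*(1)) / 5 = -3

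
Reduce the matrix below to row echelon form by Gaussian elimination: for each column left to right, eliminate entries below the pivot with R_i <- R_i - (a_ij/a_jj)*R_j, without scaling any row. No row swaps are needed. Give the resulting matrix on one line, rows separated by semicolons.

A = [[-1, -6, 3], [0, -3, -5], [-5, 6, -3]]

REF = [-1 -6 3; 0 -3 -5; 0 0 -78]

Forward elimination:
R3 <- R3 - (5)*R1:  [   0   36  -18 ]
R3 <- R3 - (-12)*R2:  [   0    0  -78 ]
Row echelon form:
[ -1  -6    3 ]
[  0  -3   -5 ]
[  0   0  -78 ]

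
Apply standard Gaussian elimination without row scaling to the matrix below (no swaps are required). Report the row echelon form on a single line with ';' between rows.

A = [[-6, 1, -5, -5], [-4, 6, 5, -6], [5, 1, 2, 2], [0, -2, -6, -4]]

REF = [-6 1 -5 -5; 0 16/3 25/3 -8/3; 0 0 -161/32 -5/4; 0 0 0 -30/7]

Forward elimination:
R2 <- R2 - (2/3)*R1:  [    0  16/3  25/3  -8/3 ]
R3 <- R3 - (-5/6)*R1:  [     0   11/6  -13/6  -13/6 ]
R3 <- R3 - (11/32)*R2:  [       0        0  -161/32     -5/4 ]
R4 <- R4 - (-3/8)*R2:  [     0      0  -23/8     -5 ]
R4 <- R4 - (4/7)*R3:  [     0      0      0  -30/7 ]
Row echelon form:
[ -6     1       -5     -5 ]
[  0  16/3     25/3   -8/3 ]
[  0     0  -161/32   -5/4 ]
[  0     0        0  -30/7 ]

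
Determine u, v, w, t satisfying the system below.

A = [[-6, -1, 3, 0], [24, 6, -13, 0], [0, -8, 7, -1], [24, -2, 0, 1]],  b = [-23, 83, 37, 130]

(5, -4, 1, 2)

Forward elimination on [A|b]:
R2 <- R2 - (-4)*R1:  [  0   2  -1   0  -9 ]
R4 <- R4 - (-4)*R1:  [  0  -6  12   1  38 ]
R3 <- R3 - (-4)*R2:  [  0   0   3  -1   1 ]
R4 <- R4 - (-3)*R2:  [  0   0   9   1  11 ]
R4 <- R4 - (3)*R3:  [ 0  0  0  4  8 ]
Row echelon form:
[ -6  -1   3   0  |  -23 ]
[  0   2  -1   0  |   -9 ]
[  0   0   3  -1  |    1 ]
[  0   0   0   4  |    8 ]
Back-substitution:
t = (8) / 4 = 2
w = (1 - (-1)*(2)) / 3 = 1
v = (-9 - (-1)*(1)) / 2 = -4
u = (-23 - (-1)*(-4) - (3)*(1)) / -6 = 5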